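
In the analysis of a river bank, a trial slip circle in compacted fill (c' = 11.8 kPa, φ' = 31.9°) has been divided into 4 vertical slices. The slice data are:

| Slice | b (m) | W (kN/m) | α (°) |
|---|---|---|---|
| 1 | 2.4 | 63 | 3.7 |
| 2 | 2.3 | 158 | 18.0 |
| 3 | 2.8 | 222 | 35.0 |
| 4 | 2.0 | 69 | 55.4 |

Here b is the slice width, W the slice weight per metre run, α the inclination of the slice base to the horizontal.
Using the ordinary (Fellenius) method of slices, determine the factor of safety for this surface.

FS = 1.73

Ordinary method of slices: FS = Σ[c'·Δl_i + (W_i cosα_i)·tanφ'] / Σ W_i sinα_i, with Δl_i = b_i / cosα_i.
Slice 1: Δl = 2.4/cos3.7° = 2.405 m; N'_1 = 63·cos3.7° = 62.9; c'Δl = 28.38; W sinα = 4.1
Slice 2: Δl = 2.3/cos18.0° = 2.418 m; N'_2 = 158·cos18.0° = 150.3; c'Δl = 28.54; W sinα = 48.8
Slice 3: Δl = 2.8/cos35.0° = 3.418 m; N'_3 = 222·cos35.0° = 181.9; c'Δl = 40.33; W sinα = 127.3
Slice 4: Δl = 2.0/cos55.4° = 3.522 m; N'_4 = 69·cos55.4° = 39.2; c'Δl = 41.56; W sinα = 56.8
Σc'Δl = 138.8 kN/m; ΣN' = 434.2 kN/m; ΣW sinα = 237.0 kN/m
Resisting = 138.8 + 434.2·tan31.9° = 138.8 + 270.2 = 409.1 kN/m
FS = 409.1 / 237.0 = 1.726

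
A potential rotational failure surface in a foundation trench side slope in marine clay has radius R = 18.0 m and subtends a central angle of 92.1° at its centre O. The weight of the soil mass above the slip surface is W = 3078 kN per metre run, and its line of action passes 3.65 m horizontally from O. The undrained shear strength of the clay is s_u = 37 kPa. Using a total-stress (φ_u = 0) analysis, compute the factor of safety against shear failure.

FS = 1.72

Taking moments about the centre O, the resisting moment is provided by the undrained shear strength acting along the arc:
Arc length L_a = R·θ = 18.0·(92.1°·π/180) = 18.0·1.6074 = 28.93 m
M_R = s_u·L_a·R = 37·28.93·18.0 = 19270.1 kN·m/m
M_D = W·d = 3078·3.65 = 11234.7 kN·m/m
FS = M_R / M_D = 19270.1 / 11234.7 = 1.715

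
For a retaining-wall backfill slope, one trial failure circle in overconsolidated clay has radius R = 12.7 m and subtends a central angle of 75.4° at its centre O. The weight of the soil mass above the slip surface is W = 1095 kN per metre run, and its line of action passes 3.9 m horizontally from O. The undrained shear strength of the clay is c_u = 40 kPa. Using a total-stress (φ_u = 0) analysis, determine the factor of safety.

Taking moments about the centre O, the resisting moment is provided by the undrained shear strength acting along the arc:
Arc length L_a = R·θ = 12.7·(75.4°·π/180) = 12.7·1.3160 = 16.71 m
M_R = c_u·L_a·R = 40·16.71·12.7 = 8490.2 kN·m/m
M_D = W·d = 1095·3.9 = 4270.5 kN·m/m
FS = M_R / M_D = 8490.2 / 4270.5 = 1.988

FS = 1.99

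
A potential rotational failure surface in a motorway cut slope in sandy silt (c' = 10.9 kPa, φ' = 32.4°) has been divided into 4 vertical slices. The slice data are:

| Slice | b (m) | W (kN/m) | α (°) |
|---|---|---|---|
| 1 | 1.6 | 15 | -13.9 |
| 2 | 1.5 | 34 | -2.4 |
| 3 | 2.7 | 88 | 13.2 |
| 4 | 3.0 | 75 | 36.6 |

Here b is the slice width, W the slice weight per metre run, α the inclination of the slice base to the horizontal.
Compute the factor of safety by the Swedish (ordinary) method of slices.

Ordinary method of slices: FS = Σ[c'·Δl_i + (W_i cosα_i)·tanφ'] / Σ W_i sinα_i, with Δl_i = b_i / cosα_i.
Slice 1: Δl = 1.6/cos(-13.9°) = 1.648 m; N'_1 = 15·cos(-13.9°) = 14.6; c'Δl = 17.97; W sinα = -3.6
Slice 2: Δl = 1.5/cos(-2.4°) = 1.501 m; N'_2 = 34·cos(-2.4°) = 34.0; c'Δl = 16.36; W sinα = -1.4
Slice 3: Δl = 2.7/cos13.2° = 2.773 m; N'_3 = 88·cos13.2° = 85.7; c'Δl = 30.23; W sinα = 20.1
Slice 4: Δl = 3.0/cos36.6° = 3.737 m; N'_4 = 75·cos36.6° = 60.2; c'Δl = 40.73; W sinα = 44.7
Σc'Δl = 105.3 kN/m; ΣN' = 194.4 kN/m; ΣW sinα = 59.8 kN/m
Resisting = 105.3 + 194.4·tan32.4° = 105.3 + 123.4 = 228.7 kN/m
FS = 228.7 / 59.8 = 3.825

FS = 3.82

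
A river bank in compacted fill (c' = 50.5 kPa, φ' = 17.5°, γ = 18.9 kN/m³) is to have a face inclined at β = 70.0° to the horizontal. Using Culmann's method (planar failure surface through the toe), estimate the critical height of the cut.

Culmann's analysis gives the critical failure plane at α_cr = (β + φ')/2 = (70.0 + 17.5)/2 = 43.8°, and the critical height
H_c = (4c'/γ) · sinβ cosφ' / [1 − cos(β − φ')]
    = (4·50.5/18.9) · sin70.0°·cos17.5° / [1 − cos(52.5°)]
    = 10.688 · 0.9397·0.9537 / [1 − 0.6088]
    = 10.688 · 0.8962 / 0.3912
    = 24.48 m

H_c = 24.48 m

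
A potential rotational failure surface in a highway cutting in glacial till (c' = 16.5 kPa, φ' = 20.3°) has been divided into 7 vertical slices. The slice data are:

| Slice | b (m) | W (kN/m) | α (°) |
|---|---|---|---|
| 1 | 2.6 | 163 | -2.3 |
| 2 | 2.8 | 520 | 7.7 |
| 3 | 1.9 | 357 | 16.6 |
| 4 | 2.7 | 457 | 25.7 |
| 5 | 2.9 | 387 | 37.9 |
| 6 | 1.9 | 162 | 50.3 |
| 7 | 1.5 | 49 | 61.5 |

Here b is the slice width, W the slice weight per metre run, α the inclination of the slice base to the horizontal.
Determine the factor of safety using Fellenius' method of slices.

Ordinary method of slices: FS = Σ[c'·Δl_i + (W_i cosα_i)·tanφ'] / Σ W_i sinα_i, with Δl_i = b_i / cosα_i.
Slice 1: Δl = 2.6/cos(-2.3°) = 2.602 m; N'_1 = 163·cos(-2.3°) = 162.9; c'Δl = 42.93; W sinα = -6.5
Slice 2: Δl = 2.8/cos7.7° = 2.825 m; N'_2 = 520·cos7.7° = 515.3; c'Δl = 46.62; W sinα = 69.7
Slice 3: Δl = 1.9/cos16.6° = 1.983 m; N'_3 = 357·cos16.6° = 342.1; c'Δl = 32.71; W sinα = 102.0
Slice 4: Δl = 2.7/cos25.7° = 2.996 m; N'_4 = 457·cos25.7° = 411.8; c'Δl = 49.44; W sinα = 198.2
Slice 5: Δl = 2.9/cos37.9° = 3.675 m; N'_5 = 387·cos37.9° = 305.4; c'Δl = 60.64; W sinα = 237.7
Slice 6: Δl = 1.9/cos50.3° = 2.974 m; N'_6 = 162·cos50.3° = 103.5; c'Δl = 49.08; W sinα = 124.6
Slice 7: Δl = 1.5/cos61.5° = 3.144 m; N'_7 = 49·cos61.5° = 23.4; c'Δl = 51.87; W sinα = 43.1
Σc'Δl = 333.3 kN/m; ΣN' = 1864.3 kN/m; ΣW sinα = 768.7 kN/m
Resisting = 333.3 + 1864.3·tan20.3° = 333.3 + 689.6 = 1022.9 kN/m
FS = 1022.9 / 768.7 = 1.331

FS = 1.33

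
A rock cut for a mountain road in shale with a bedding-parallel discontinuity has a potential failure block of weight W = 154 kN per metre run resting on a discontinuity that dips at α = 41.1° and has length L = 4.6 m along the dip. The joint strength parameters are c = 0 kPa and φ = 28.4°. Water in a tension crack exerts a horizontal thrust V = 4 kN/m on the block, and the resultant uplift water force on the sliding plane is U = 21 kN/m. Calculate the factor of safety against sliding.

FS = 0.48

Resolving the block weight along and normal to the plane and applying the Mohr–Coulomb strength on the joint:
N' = W cosα − U − V sinα = 154·cos41.1° − 21 − 4·sin41.1° = 92.4 kN/m
Driving force T = W sinα + V cosα = 154·sin41.1° + 4·cos41.1° = 104.3 kN/m
Resisting force R = c·L + N'·tanφ = 0·4.6 + 92.4·tan28.4° = 0.0 + 50.0 = 50.0 kN/m
FS = R / T = 50.0 / 104.3 = 0.479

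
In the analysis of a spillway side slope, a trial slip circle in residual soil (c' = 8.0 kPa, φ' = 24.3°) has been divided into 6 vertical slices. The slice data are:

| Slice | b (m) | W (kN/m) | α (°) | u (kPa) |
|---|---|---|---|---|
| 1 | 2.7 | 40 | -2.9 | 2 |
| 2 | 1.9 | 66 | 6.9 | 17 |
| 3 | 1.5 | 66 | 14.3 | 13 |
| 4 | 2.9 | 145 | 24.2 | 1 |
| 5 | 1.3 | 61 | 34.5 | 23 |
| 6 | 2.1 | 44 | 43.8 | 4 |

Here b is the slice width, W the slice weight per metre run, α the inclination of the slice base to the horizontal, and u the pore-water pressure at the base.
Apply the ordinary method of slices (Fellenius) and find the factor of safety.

FS = 1.60

Ordinary method of slices: FS = Σ[c'·Δl_i + (W_i cosα_i − u_i·Δl_i)·tanφ'] / Σ W_i sinα_i, with Δl_i = b_i / cosα_i.
Slice 1: Δl = 2.7/cos(-2.9°) = 2.703 m; N'_1 = 40·cos(-2.9°) − 2·2.703 = 34.5; c'Δl = 21.63; W sinα = -2.0
Slice 2: Δl = 1.9/cos6.9° = 1.914 m; N'_2 = 66·cos6.9° − 17·1.914 = 33.0; c'Δl = 15.31; W sinα = 7.9
Slice 3: Δl = 1.5/cos14.3° = 1.548 m; N'_3 = 66·cos14.3° − 13·1.548 = 43.8; c'Δl = 12.38; W sinα = 16.3
Slice 4: Δl = 2.9/cos24.2° = 3.179 m; N'_4 = 145·cos24.2° − 1·3.179 = 129.1; c'Δl = 25.44; W sinα = 59.4
Slice 5: Δl = 1.3/cos34.5° = 1.577 m; N'_5 = 61·cos34.5° − 23·1.577 = 14.0; c'Δl = 12.62; W sinα = 34.6
Slice 6: Δl = 2.1/cos43.8° = 2.910 m; N'_6 = 44·cos43.8° − 4·2.910 = 20.1; c'Δl = 23.28; W sinα = 30.5
Σc'Δl = 110.7 kN/m; ΣN' = 274.5 kN/m; ΣW sinα = 146.7 kN/m
Resisting = 110.7 + 274.5·tan24.3° = 110.7 + 124.0 = 234.6 kN/m
FS = 234.6 / 146.7 = 1.600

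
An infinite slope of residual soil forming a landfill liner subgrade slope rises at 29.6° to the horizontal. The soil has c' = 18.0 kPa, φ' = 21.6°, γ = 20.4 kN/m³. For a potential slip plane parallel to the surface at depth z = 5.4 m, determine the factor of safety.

FS = 1.08

For an infinite slope with a slip plane parallel to the surface (no pore pressure): FS = [c' + γz cos²β tanφ'] / [γz sinβ cosβ].
γz = 20.4·5.4 = 110.16 kN/m²
Numerator = 18.0 + 110.16·cos²29.6°·tan21.6° = 18.0 + 110.16·0.7560·0.3959 = 50.974 kPa
Denominator = 110.16·sin29.6°·cos29.6° = 110.16·0.4939·0.8695 = 47.312 kPa
FS = 50.974 / 47.312 = 1.077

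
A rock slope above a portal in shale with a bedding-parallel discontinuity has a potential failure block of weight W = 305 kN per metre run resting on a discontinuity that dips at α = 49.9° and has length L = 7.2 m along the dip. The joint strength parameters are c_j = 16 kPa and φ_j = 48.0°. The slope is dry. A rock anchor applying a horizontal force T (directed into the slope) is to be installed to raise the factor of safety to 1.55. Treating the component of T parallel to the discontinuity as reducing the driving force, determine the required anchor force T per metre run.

Resolving forces along and normal to the sliding plane, with the horizontal anchor force T adding T·sinα to the effective normal force and T·cosα acting up the plane against the driving force:
FS = [c_jL + (W cosα + T sinα) tanφ_j] / [W sinα − T cosα]
Without the anchor: N' = 196.5 kN/m, driving T_d = 233.3 kN/m, resisting R = 16·7.2 + 196.5·tan48.0° = 333.4 kN/m, FS = 1.43.
Setting FS = 1.55 and solving for T:
1.55·(233.3 − T cos49.9°) = 333.4 + T sin49.9°·tan48.0°
T·(sin49.9°·tan48.0° + 1.55·cos49.9°) = 1.55·233.3 − 333.4
T·(0.7649·1.1106 + 1.55·0.6441) = 361.6 − 333.4 = 28.2
T·1.8479 = 28.2
T = 15.3 kN/m

T = 15 kN/m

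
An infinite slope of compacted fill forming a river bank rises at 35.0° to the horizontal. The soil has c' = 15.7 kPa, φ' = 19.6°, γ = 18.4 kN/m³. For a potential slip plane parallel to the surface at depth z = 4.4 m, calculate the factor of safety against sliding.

FS = 0.92

For an infinite slope with a slip plane parallel to the surface (no pore pressure): FS = [c' + γz cos²β tanφ'] / [γz sinβ cosβ].
γz = 18.4·4.4 = 80.96 kN/m²
Numerator = 15.7 + 80.96·cos²35.0°·tan19.6° = 15.7 + 80.96·0.6710·0.3561 = 35.044 kPa
Denominator = 80.96·sin35.0°·cos35.0° = 80.96·0.5736·0.8192 = 38.039 kPa
FS = 35.044 / 38.039 = 0.921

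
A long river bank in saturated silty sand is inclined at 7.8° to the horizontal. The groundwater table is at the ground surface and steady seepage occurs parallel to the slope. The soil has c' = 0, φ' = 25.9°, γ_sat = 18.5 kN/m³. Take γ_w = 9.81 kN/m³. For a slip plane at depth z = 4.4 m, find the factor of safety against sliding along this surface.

With seepage parallel to the slope and the water table at the surface, the effective normal stress on the slip plane uses the buoyant unit weight γ' = γ_sat − γ_w while the driving shear stress uses γ_sat:
FS = [c' + γ' z cos²β tanφ'] / [γ_sat z sinβ cosβ]
(For c' = 0 this reduces to FS = (γ'/γ_sat)·tanφ'/tanβ.)
γ' = 18.5 − 9.81 = 8.69 kN/m³
Numerator = 0.0 + 8.69·4.4·cos²7.8°·tan25.9° = 0.0 + 8.69·4.4·0.9816·0.4856 = 18.224 kPa
Denominator = 18.5·4.4·sin7.8°·cos7.8° = 18.5·4.4·0.1357·0.9907 = 10.945 kPa
FS = 18.224 / 10.945 = 1.665

FS = 1.67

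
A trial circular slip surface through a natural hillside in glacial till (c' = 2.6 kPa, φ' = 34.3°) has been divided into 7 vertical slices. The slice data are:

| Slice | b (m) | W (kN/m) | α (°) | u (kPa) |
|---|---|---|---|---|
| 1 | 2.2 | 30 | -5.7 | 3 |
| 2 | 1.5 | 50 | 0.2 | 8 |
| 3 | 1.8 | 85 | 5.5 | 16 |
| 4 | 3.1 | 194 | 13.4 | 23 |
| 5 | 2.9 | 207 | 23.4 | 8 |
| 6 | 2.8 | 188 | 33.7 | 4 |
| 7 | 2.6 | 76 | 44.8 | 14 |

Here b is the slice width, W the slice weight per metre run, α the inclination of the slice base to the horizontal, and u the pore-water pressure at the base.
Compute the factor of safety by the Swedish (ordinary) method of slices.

Ordinary method of slices: FS = Σ[c'·Δl_i + (W_i cosα_i − u_i·Δl_i)·tanφ'] / Σ W_i sinα_i, with Δl_i = b_i / cosα_i.
Slice 1: Δl = 2.2/cos(-5.7°) = 2.211 m; N'_1 = 30·cos(-5.7°) − 3·2.211 = 23.2; c'Δl = 5.75; W sinα = -3.0
Slice 2: Δl = 1.5/cos0.2° = 1.500 m; N'_2 = 50·cos0.2° − 8·1.500 = 38.0; c'Δl = 3.90; W sinα = 0.2
Slice 3: Δl = 1.8/cos5.5° = 1.808 m; N'_3 = 85·cos5.5° − 16·1.808 = 55.7; c'Δl = 4.70; W sinα = 8.1
Slice 4: Δl = 3.1/cos13.4° = 3.187 m; N'_4 = 194·cos13.4° − 23·3.187 = 115.4; c'Δl = 8.29; W sinα = 45.0
Slice 5: Δl = 2.9/cos23.4° = 3.160 m; N'_5 = 207·cos23.4° − 8·3.160 = 164.7; c'Δl = 8.22; W sinα = 82.2
Slice 6: Δl = 2.8/cos33.7° = 3.366 m; N'_6 = 188·cos33.7° − 4·3.366 = 142.9; c'Δl = 8.75; W sinα = 104.3
Slice 7: Δl = 2.6/cos44.8° = 3.664 m; N'_7 = 76·cos44.8° − 14·3.664 = 2.6; c'Δl = 9.53; W sinα = 53.6
Σc'Δl = 49.1 kN/m; ΣN' = 542.6 kN/m; ΣW sinα = 290.4 kN/m
Resisting = 49.1 + 542.6·tan34.3° = 49.1 + 370.1 = 419.3 kN/m
FS = 419.3 / 290.4 = 1.444

FS = 1.44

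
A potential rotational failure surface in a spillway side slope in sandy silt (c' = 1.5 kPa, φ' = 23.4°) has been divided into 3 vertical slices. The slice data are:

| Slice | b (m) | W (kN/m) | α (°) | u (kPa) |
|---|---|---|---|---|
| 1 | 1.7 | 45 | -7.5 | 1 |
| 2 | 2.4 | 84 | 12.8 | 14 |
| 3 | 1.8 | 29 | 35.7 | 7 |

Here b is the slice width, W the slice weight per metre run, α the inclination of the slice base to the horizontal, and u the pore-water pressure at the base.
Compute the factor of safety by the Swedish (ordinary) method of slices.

Ordinary method of slices: FS = Σ[c'·Δl_i + (W_i cosα_i − u_i·Δl_i)·tanφ'] / Σ W_i sinα_i, with Δl_i = b_i / cosα_i.
Slice 1: Δl = 1.7/cos(-7.5°) = 1.715 m; N'_1 = 45·cos(-7.5°) − 1·1.715 = 42.9; c'Δl = 2.57; W sinα = -5.9
Slice 2: Δl = 2.4/cos12.8° = 2.461 m; N'_2 = 84·cos12.8° − 14·2.461 = 47.5; c'Δl = 3.69; W sinα = 18.6
Slice 3: Δl = 1.8/cos35.7° = 2.217 m; N'_3 = 29·cos35.7° − 7·2.217 = 8.0; c'Δl = 3.32; W sinα = 16.9
Σc'Δl = 9.6 kN/m; ΣN' = 98.4 kN/m; ΣW sinα = 29.7 kN/m
Resisting = 9.6 + 98.4·tan23.4° = 9.6 + 42.6 = 52.2 kN/m
FS = 52.2 / 29.7 = 1.759

FS = 1.76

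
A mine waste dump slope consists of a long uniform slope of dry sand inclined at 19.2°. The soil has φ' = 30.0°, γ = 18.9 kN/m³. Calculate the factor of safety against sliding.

For a dry cohesionless infinite slope the factor of safety is FS = tanφ' / tanβ.
FS = tan30.0° / tan19.2° = 0.5774 / 0.3482 = 1.658

FS = 1.66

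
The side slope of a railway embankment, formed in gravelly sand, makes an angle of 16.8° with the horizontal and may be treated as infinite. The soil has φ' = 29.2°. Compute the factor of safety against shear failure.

For a dry cohesionless infinite slope the factor of safety is FS = tanφ' / tanβ.
FS = tan29.2° / tan16.8° = 0.5589 / 0.3019 = 1.851

FS = 1.85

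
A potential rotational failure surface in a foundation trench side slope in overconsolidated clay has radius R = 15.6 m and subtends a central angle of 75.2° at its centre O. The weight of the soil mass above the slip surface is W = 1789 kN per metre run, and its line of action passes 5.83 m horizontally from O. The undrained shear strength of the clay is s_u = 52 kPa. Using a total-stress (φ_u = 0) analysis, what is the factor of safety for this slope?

Taking moments about the centre O, the resisting moment is provided by the undrained shear strength acting along the arc:
Arc length L_a = R·θ = 15.6·(75.2°·π/180) = 15.6·1.3125 = 20.47 m
M_R = s_u·L_a·R = 52·20.47·15.6 = 16609.2 kN·m/m
M_D = W·d = 1789·5.83 = 10429.9 kN·m/m
FS = M_R / M_D = 16609.2 / 10429.9 = 1.592

FS = 1.59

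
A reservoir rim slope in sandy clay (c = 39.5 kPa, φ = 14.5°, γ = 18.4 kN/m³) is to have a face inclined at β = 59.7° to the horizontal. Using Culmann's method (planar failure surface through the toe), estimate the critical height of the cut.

Culmann's analysis gives the critical failure plane at α_cr = (β + φ)/2 = (59.7 + 14.5)/2 = 37.1°, and the critical height
H_c = (4c/γ) · sinβ cosφ / [1 − cos(β − φ)]
    = (4·39.5/18.4) · sin59.7°·cos14.5° / [1 − cos(45.2°)]
    = 8.587 · 0.8634·0.9681 / [1 − 0.7046]
    = 8.587 · 0.8359 / 0.2954
    = 24.30 m

H_c = 24.30 m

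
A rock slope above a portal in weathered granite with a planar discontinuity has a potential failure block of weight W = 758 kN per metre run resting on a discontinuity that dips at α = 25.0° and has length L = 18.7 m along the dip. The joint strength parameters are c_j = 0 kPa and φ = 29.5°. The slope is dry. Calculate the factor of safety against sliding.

Resolving the block weight along and normal to the plane and applying the Mohr–Coulomb strength on the joint:
N' = W cosα = 758·cos25.0° = 687.0 kN/m
Driving force T = W sinα = 758·sin25.0° = 320.3 kN/m
Resisting force R = c_j·L + N'·tanφ = 0·18.7 + 687.0·tan29.5° = 0.0 + 388.7 = 388.7 kN/m
FS = R / T = 388.7 / 320.3 = 1.213

FS = 1.21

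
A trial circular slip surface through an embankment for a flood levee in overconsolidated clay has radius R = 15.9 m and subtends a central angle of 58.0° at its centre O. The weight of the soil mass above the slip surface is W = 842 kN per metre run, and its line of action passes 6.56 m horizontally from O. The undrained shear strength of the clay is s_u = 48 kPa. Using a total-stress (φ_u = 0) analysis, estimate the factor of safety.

FS = 2.22

Taking moments about the centre O, the resisting moment is provided by the undrained shear strength acting along the arc:
Arc length L_a = R·θ = 15.9·(58.0°·π/180) = 15.9·1.0123 = 16.10 m
M_R = s_u·L_a·R = 48·16.10·15.9 = 12284.0 kN·m/m
M_D = W·d = 842·6.56 = 5523.5 kN·m/m
FS = M_R / M_D = 12284.0 / 5523.5 = 2.224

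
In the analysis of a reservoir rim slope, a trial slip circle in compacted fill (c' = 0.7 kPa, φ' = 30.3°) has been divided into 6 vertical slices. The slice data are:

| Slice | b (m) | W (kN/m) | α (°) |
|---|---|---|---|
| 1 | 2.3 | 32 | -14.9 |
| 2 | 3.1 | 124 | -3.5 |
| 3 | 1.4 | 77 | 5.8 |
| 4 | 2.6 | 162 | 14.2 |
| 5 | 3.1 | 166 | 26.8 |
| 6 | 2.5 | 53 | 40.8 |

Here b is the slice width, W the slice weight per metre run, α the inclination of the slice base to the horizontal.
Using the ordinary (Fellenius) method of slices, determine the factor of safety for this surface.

FS = 2.47

Ordinary method of slices: FS = Σ[c'·Δl_i + (W_i cosα_i)·tanφ'] / Σ W_i sinα_i, with Δl_i = b_i / cosα_i.
Slice 1: Δl = 2.3/cos(-14.9°) = 2.380 m; N'_1 = 32·cos(-14.9°) = 30.9; c'Δl = 1.67; W sinα = -8.2
Slice 2: Δl = 3.1/cos(-3.5°) = 3.106 m; N'_2 = 124·cos(-3.5°) = 123.8; c'Δl = 2.17; W sinα = -7.6
Slice 3: Δl = 1.4/cos5.8° = 1.407 m; N'_3 = 77·cos5.8° = 76.6; c'Δl = 0.99; W sinα = 7.8
Slice 4: Δl = 2.6/cos14.2° = 2.682 m; N'_4 = 162·cos14.2° = 157.1; c'Δl = 1.88; W sinα = 39.7
Slice 5: Δl = 3.1/cos26.8° = 3.473 m; N'_5 = 166·cos26.8° = 148.2; c'Δl = 2.43; W sinα = 74.8
Slice 6: Δl = 2.5/cos40.8° = 3.303 m; N'_6 = 53·cos40.8° = 40.1; c'Δl = 2.31; W sinα = 34.6
Σc'Δl = 11.4 kN/m; ΣN' = 576.6 kN/m; ΣW sinα = 141.2 kN/m
Resisting = 11.4 + 576.6·tan30.3° = 11.4 + 337.0 = 348.4 kN/m
FS = 348.4 / 141.2 = 2.467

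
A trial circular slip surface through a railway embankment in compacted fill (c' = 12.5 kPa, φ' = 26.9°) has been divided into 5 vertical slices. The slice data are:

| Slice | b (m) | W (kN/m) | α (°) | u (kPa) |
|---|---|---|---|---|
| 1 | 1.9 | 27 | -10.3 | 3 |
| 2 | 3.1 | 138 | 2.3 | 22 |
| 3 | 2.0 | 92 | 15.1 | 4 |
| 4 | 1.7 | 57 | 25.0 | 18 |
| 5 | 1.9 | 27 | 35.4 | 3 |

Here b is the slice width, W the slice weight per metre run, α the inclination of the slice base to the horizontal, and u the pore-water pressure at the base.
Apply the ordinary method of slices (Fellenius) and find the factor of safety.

Ordinary method of slices: FS = Σ[c'·Δl_i + (W_i cosα_i − u_i·Δl_i)·tanφ'] / Σ W_i sinα_i, with Δl_i = b_i / cosα_i.
Slice 1: Δl = 1.9/cos(-10.3°) = 1.931 m; N'_1 = 27·cos(-10.3°) − 3·1.931 = 20.8; c'Δl = 24.14; W sinα = -4.8
Slice 2: Δl = 3.1/cos2.3° = 3.102 m; N'_2 = 138·cos2.3° − 22·3.102 = 69.6; c'Δl = 38.78; W sinα = 5.5
Slice 3: Δl = 2.0/cos15.1° = 2.072 m; N'_3 = 92·cos15.1° − 4·2.072 = 80.5; c'Δl = 25.89; W sinα = 24.0
Slice 4: Δl = 1.7/cos25.0° = 1.876 m; N'_4 = 57·cos25.0° − 18·1.876 = 17.9; c'Δl = 23.45; W sinα = 24.1
Slice 5: Δl = 1.9/cos35.4° = 2.331 m; N'_5 = 27·cos35.4° − 3·2.331 = 15.0; c'Δl = 29.14; W sinα = 15.6
Σc'Δl = 141.4 kN/m; ΣN' = 203.9 kN/m; ΣW sinα = 64.4 kN/m
Resisting = 141.4 + 203.9·tan26.9° = 141.4 + 103.4 = 244.8 kN/m
FS = 244.8 / 64.4 = 3.801

FS = 3.80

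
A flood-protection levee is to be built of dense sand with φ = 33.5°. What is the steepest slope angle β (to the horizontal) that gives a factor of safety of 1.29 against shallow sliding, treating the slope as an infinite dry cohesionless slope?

For an infinite dry cohesionless slope FS = tanφ/tanβ, so tanβ = tanφ / FS.
tanβ = tan33.5° / 1.29 = 0.6619 / 1.29 = 0.5131
β = arctan(0.5131) = 27.16°

β = 27.2°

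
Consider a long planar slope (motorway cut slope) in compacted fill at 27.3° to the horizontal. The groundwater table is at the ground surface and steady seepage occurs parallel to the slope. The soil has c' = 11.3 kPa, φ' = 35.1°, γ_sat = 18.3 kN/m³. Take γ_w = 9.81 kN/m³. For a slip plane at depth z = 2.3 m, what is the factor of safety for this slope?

With seepage parallel to the slope and the water table at the surface, the effective normal stress on the slip plane uses the buoyant unit weight γ' = γ_sat − γ_w while the driving shear stress uses γ_sat:
FS = [c' + γ' z cos²β tanφ'] / [γ_sat z sinβ cosβ]
γ' = 18.3 − 9.81 = 8.49 kN/m³
Numerator = 11.3 + 8.49·2.3·cos²27.3°·tan35.1° = 11.3 + 8.49·2.3·0.7896·0.7028 = 22.137 kPa
Denominator = 18.3·2.3·sin27.3°·cos27.3° = 18.3·2.3·0.4586·0.8886 = 17.154 kPa
FS = 22.137 / 17.154 = 1.290

FS = 1.29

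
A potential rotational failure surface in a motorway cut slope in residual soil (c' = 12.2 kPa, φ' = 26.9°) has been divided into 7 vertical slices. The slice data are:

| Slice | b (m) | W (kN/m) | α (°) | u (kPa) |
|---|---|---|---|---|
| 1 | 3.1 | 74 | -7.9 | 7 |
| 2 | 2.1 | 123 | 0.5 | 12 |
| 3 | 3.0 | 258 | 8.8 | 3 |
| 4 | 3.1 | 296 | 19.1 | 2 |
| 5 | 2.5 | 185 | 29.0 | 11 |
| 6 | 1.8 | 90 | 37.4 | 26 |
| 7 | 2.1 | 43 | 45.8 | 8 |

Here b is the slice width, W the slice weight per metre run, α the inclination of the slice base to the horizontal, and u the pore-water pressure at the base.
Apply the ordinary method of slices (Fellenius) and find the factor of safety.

FS = 2.16

Ordinary method of slices: FS = Σ[c'·Δl_i + (W_i cosα_i − u_i·Δl_i)·tanφ'] / Σ W_i sinα_i, with Δl_i = b_i / cosα_i.
Slice 1: Δl = 3.1/cos(-7.9°) = 3.130 m; N'_1 = 74·cos(-7.9°) − 7·3.130 = 51.4; c'Δl = 38.18; W sinα = -10.2
Slice 2: Δl = 2.1/cos0.5° = 2.100 m; N'_2 = 123·cos0.5° − 12·2.100 = 97.8; c'Δl = 25.62; W sinα = 1.1
Slice 3: Δl = 3.0/cos8.8° = 3.036 m; N'_3 = 258·cos8.8° − 3·3.036 = 245.9; c'Δl = 37.04; W sinα = 39.5
Slice 4: Δl = 3.1/cos19.1° = 3.281 m; N'_4 = 296·cos19.1° − 2·3.281 = 273.1; c'Δl = 40.02; W sinα = 96.9
Slice 5: Δl = 2.5/cos29.0° = 2.858 m; N'_5 = 185·cos29.0° − 11·2.858 = 130.4; c'Δl = 34.87; W sinα = 89.7
Slice 6: Δl = 1.8/cos37.4° = 2.266 m; N'_6 = 90·cos37.4° − 26·2.266 = 12.6; c'Δl = 27.64; W sinα = 54.7
Slice 7: Δl = 2.1/cos45.8° = 3.012 m; N'_7 = 43·cos45.8° − 8·3.012 = 5.9; c'Δl = 36.75; W sinα = 30.8
Σc'Δl = 240.1 kN/m; ΣN' = 817.0 kN/m; ΣW sinα = 302.4 kN/m
Resisting = 240.1 + 817.0·tan26.9° = 240.1 + 414.5 = 654.6 kN/m
FS = 654.6 / 302.4 = 2.165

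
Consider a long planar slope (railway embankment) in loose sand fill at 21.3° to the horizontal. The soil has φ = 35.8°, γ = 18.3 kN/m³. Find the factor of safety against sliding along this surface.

For a dry cohesionless infinite slope the factor of safety is FS = tanφ / tanβ.
FS = tan35.8° / tan21.3° = 0.7212 / 0.3899 = 1.850

FS = 1.85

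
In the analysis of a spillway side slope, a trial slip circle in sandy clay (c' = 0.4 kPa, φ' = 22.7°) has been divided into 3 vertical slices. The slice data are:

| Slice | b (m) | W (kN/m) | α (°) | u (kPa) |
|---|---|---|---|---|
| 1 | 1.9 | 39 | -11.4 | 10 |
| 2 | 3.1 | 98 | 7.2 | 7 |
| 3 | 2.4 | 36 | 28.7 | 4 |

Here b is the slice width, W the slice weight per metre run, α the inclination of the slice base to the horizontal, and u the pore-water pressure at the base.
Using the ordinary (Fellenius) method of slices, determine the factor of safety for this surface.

FS = 2.34

Ordinary method of slices: FS = Σ[c'·Δl_i + (W_i cosα_i − u_i·Δl_i)·tanφ'] / Σ W_i sinα_i, with Δl_i = b_i / cosα_i.
Slice 1: Δl = 1.9/cos(-11.4°) = 1.938 m; N'_1 = 39·cos(-11.4°) − 10·1.938 = 18.8; c'Δl = 0.78; W sinα = -7.7
Slice 2: Δl = 3.1/cos7.2° = 3.125 m; N'_2 = 98·cos7.2° − 7·3.125 = 75.4; c'Δl = 1.25; W sinα = 12.3
Slice 3: Δl = 2.4/cos28.7° = 2.736 m; N'_3 = 36·cos28.7° − 4·2.736 = 20.6; c'Δl = 1.09; W sinα = 17.3
Σc'Δl = 3.1 kN/m; ΣN' = 114.8 kN/m; ΣW sinα = 21.9 kN/m
Resisting = 3.1 + 114.8·tan22.7° = 3.1 + 48.0 = 51.2 kN/m
FS = 51.2 / 21.9 = 2.340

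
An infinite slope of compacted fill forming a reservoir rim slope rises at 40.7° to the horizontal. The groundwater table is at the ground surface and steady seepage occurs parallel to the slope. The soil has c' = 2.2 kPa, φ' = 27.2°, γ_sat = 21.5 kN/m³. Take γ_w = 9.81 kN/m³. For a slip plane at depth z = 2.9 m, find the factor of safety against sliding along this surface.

With seepage parallel to the slope and the water table at the surface, the effective normal stress on the slip plane uses the buoyant unit weight γ' = γ_sat − γ_w while the driving shear stress uses γ_sat:
FS = [c' + γ' z cos²β tanφ'] / [γ_sat z sinβ cosβ]
γ' = 21.5 − 9.81 = 11.69 kN/m³
Numerator = 2.2 + 11.69·2.9·cos²40.7°·tan27.2° = 2.2 + 11.69·2.9·0.5748·0.5139 = 12.214 kPa
Denominator = 21.5·2.9·sin40.7°·cos40.7° = 21.5·2.9·0.6521·0.7581 = 30.824 kPa
FS = 12.214 / 30.824 = 0.396

FS = 0.40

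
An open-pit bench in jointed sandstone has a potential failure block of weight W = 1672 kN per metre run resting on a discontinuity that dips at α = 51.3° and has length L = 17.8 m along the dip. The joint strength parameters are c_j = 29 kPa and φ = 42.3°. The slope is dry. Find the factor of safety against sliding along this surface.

FS = 1.12

Resolving the block weight along and normal to the plane and applying the Mohr–Coulomb strength on the joint:
N' = W cosα = 1672·cos51.3° = 1045.4 kN/m
Driving force T = W sinα = 1672·sin51.3° = 1304.9 kN/m
Resisting force R = c_j·L + N'·tanφ = 29·17.8 + 1045.4·tan42.3° = 516.2 + 951.2 = 1467.4 kN/m
FS = R / T = 1467.4 / 1304.9 = 1.125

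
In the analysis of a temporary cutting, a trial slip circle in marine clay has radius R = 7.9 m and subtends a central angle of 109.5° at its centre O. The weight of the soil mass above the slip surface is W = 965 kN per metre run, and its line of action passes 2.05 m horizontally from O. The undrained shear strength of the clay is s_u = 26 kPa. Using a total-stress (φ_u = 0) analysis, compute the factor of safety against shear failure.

FS = 1.57

Taking moments about the centre O, the resisting moment is provided by the undrained shear strength acting along the arc:
Arc length L_a = R·θ = 7.9·(109.5°·π/180) = 7.9·1.9111 = 15.10 m
M_R = s_u·L_a·R = 26·15.10·7.9 = 3101.1 kN·m/m
M_D = W·d = 965·2.05 = 1978.2 kN·m/m
FS = M_R / M_D = 3101.1 / 1978.2 = 1.568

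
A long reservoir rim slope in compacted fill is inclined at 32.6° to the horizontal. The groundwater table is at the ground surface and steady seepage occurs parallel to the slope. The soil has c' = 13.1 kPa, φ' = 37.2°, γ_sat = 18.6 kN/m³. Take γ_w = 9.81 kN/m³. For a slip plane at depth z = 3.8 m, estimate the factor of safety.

FS = 0.97

With seepage parallel to the slope and the water table at the surface, the effective normal stress on the slip plane uses the buoyant unit weight γ' = γ_sat − γ_w while the driving shear stress uses γ_sat:
FS = [c' + γ' z cos²β tanφ'] / [γ_sat z sinβ cosβ]
γ' = 18.6 − 9.81 = 8.79 kN/m³
Numerator = 13.1 + 8.79·3.8·cos²32.6°·tan37.2° = 13.1 + 8.79·3.8·0.7097·0.7590 = 31.094 kPa
Denominator = 18.6·3.8·sin32.6°·cos32.6° = 18.6·3.8·0.5388·0.8425 = 32.081 kPa
FS = 31.094 / 32.081 = 0.969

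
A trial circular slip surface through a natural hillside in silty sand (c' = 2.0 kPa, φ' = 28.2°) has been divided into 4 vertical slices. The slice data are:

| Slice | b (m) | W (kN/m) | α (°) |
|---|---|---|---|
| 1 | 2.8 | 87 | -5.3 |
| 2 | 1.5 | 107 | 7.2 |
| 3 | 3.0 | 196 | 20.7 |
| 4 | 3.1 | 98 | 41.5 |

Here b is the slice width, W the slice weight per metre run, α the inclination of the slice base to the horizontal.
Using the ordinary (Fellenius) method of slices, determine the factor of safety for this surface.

FS = 1.89

Ordinary method of slices: FS = Σ[c'·Δl_i + (W_i cosα_i)·tanφ'] / Σ W_i sinα_i, with Δl_i = b_i / cosα_i.
Slice 1: Δl = 2.8/cos(-5.3°) = 2.812 m; N'_1 = 87·cos(-5.3°) = 86.6; c'Δl = 5.62; W sinα = -8.0
Slice 2: Δl = 1.5/cos7.2° = 1.512 m; N'_2 = 107·cos7.2° = 106.2; c'Δl = 3.02; W sinα = 13.4
Slice 3: Δl = 3.0/cos20.7° = 3.207 m; N'_3 = 196·cos20.7° = 183.3; c'Δl = 6.41; W sinα = 69.3
Slice 4: Δl = 3.1/cos41.5° = 4.139 m; N'_4 = 98·cos41.5° = 73.4; c'Δl = 8.28; W sinα = 64.9
Σc'Δl = 23.3 kN/m; ΣN' = 449.5 kN/m; ΣW sinα = 139.6 kN/m
Resisting = 23.3 + 449.5·tan28.2° = 23.3 + 241.0 = 264.4 kN/m
FS = 264.4 / 139.6 = 1.894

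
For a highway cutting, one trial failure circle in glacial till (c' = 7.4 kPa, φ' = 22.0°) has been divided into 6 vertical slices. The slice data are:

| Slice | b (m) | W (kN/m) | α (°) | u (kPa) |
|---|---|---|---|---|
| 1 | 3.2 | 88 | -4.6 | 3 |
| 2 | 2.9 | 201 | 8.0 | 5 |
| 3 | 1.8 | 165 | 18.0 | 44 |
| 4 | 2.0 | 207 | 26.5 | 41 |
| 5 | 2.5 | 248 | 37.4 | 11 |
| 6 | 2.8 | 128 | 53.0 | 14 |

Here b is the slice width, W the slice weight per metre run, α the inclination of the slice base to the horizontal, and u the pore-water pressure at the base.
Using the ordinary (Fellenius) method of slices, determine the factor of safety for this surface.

FS = 0.91

Ordinary method of slices: FS = Σ[c'·Δl_i + (W_i cosα_i − u_i·Δl_i)·tanφ'] / Σ W_i sinα_i, with Δl_i = b_i / cosα_i.
Slice 1: Δl = 3.2/cos(-4.6°) = 3.210 m; N'_1 = 88·cos(-4.6°) − 3·3.210 = 78.1; c'Δl = 23.76; W sinα = -7.1
Slice 2: Δl = 2.9/cos8.0° = 2.928 m; N'_2 = 201·cos8.0° − 5·2.928 = 184.4; c'Δl = 21.67; W sinα = 28.0
Slice 3: Δl = 1.8/cos18.0° = 1.893 m; N'_3 = 165·cos18.0° − 44·1.893 = 73.6; c'Δl = 14.01; W sinα = 51.0
Slice 4: Δl = 2.0/cos26.5° = 2.235 m; N'_4 = 207·cos26.5° − 41·2.235 = 93.6; c'Δl = 16.54; W sinα = 92.4
Slice 5: Δl = 2.5/cos37.4° = 3.147 m; N'_5 = 248·cos37.4° − 11·3.147 = 162.4; c'Δl = 23.29; W sinα = 150.6
Slice 6: Δl = 2.8/cos53.0° = 4.653 m; N'_6 = 128·cos53.0° − 14·4.653 = 11.9; c'Δl = 34.43; W sinα = 102.2
Σc'Δl = 133.7 kN/m; ΣN' = 604.1 kN/m; ΣW sinα = 417.1 kN/m
Resisting = 133.7 + 604.1·tan22.0° = 133.7 + 244.1 = 377.7 kN/m
FS = 377.7 / 417.1 = 0.906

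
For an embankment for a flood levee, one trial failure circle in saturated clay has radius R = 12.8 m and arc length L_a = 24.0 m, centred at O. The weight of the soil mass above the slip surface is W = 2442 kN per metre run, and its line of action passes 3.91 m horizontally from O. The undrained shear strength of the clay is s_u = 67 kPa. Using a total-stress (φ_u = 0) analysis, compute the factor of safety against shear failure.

FS = 2.16

Taking moments about the centre O, the resisting moment is provided by the undrained shear strength acting along the arc:
M_R = s_u·L_a·R = 67·24.00·12.8 = 20582.4 kN·m/m
M_D = W·d = 2442·3.91 = 9548.2 kN·m/m
FS = M_R / M_D = 20582.4 / 9548.2 = 2.156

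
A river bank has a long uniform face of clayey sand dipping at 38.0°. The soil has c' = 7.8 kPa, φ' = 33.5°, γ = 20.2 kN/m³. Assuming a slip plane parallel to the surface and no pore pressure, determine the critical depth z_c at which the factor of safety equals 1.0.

Setting FS = 1.00 in FS = [c' + γz cos²β tanφ'] / [γz sinβ cosβ] and solving for z:
z = c' / [γ cosβ (FS·sinβ − cosβ·tanφ')]
  = 7.8 / [20.2·cos38.0°·(1.00·sin38.0° − cos38.0°·tan33.5°)]
  = 7.8 / [20.2·0.7880·(1.00·0.6157 − 0.7880·0.6619)]
  = 7.8 / 1.4977 = 5.208 m

z_c = 5.21 m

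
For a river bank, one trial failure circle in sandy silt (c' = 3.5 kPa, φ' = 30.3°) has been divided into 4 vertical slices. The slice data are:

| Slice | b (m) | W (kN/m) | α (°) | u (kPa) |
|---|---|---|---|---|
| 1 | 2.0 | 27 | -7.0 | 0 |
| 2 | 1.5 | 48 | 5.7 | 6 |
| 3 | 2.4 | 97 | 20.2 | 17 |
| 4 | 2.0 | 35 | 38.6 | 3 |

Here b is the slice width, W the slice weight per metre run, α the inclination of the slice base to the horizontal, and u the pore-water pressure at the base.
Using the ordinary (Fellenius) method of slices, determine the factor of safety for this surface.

Ordinary method of slices: FS = Σ[c'·Δl_i + (W_i cosα_i − u_i·Δl_i)·tanφ'] / Σ W_i sinα_i, with Δl_i = b_i / cosα_i.
Slice 1: Δl = 2.0/cos(-7.0°) = 2.015 m; N'_1 = 27·cos(-7.0°) − 0·2.015 = 26.8; c'Δl = 7.05; W sinα = -3.3
Slice 2: Δl = 1.5/cos5.7° = 1.507 m; N'_2 = 48·cos5.7° − 6·1.507 = 38.7; c'Δl = 5.28; W sinα = 4.8
Slice 3: Δl = 2.4/cos20.2° = 2.557 m; N'_3 = 97·cos20.2° − 17·2.557 = 47.6; c'Δl = 8.95; W sinα = 33.5
Slice 4: Δl = 2.0/cos38.6° = 2.559 m; N'_4 = 35·cos38.6° − 3·2.559 = 19.7; c'Δl = 8.96; W sinα = 21.8
Σc'Δl = 30.2 kN/m; ΣN' = 132.8 kN/m; ΣW sinα = 56.8 kN/m
Resisting = 30.2 + 132.8·tan30.3° = 30.2 + 77.6 = 107.8 kN/m
FS = 107.8 / 56.8 = 1.898

FS = 1.90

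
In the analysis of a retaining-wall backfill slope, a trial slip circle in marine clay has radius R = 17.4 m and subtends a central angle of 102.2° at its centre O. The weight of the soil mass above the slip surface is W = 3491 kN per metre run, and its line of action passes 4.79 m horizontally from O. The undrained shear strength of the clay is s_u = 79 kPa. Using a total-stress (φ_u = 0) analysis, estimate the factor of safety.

FS = 2.55

Taking moments about the centre O, the resisting moment is provided by the undrained shear strength acting along the arc:
Arc length L_a = R·θ = 17.4·(102.2°·π/180) = 17.4·1.7837 = 31.04 m
M_R = s_u·L_a·R = 79·31.04·17.4 = 42663.2 kN·m/m
M_D = W·d = 3491·4.79 = 16721.9 kN·m/m
FS = M_R / M_D = 42663.2 / 16721.9 = 2.551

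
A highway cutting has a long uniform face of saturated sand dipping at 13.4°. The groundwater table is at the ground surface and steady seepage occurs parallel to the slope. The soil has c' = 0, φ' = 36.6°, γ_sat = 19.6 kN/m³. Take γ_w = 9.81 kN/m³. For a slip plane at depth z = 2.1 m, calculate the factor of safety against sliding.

With seepage parallel to the slope and the water table at the surface, the effective normal stress on the slip plane uses the buoyant unit weight γ' = γ_sat − γ_w while the driving shear stress uses γ_sat:
FS = [c' + γ' z cos²β tanφ'] / [γ_sat z sinβ cosβ]
(For c' = 0 this reduces to FS = (γ'/γ_sat)·tanφ'/tanβ.)
γ' = 19.6 − 9.81 = 9.79 kN/m³
Numerator = 0.0 + 9.79·2.1·cos²13.4°·tan36.6° = 0.0 + 9.79·2.1·0.9463·0.7427 = 14.448 kPa
Denominator = 19.6·2.1·sin13.4°·cos13.4° = 19.6·2.1·0.2317·0.9728 = 9.279 kPa
FS = 14.448 / 9.279 = 1.557

FS = 1.56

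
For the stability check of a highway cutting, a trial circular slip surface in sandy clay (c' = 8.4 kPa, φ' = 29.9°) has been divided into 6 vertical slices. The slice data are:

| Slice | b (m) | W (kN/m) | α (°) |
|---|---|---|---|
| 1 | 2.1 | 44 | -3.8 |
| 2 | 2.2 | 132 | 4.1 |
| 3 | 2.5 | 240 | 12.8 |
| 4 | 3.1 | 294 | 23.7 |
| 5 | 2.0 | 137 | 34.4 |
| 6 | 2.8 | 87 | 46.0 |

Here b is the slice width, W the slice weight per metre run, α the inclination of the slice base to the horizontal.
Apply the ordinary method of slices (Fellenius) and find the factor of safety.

Ordinary method of slices: FS = Σ[c'·Δl_i + (W_i cosα_i)·tanφ'] / Σ W_i sinα_i, with Δl_i = b_i / cosα_i.
Slice 1: Δl = 2.1/cos(-3.8°) = 2.105 m; N'_1 = 44·cos(-3.8°) = 43.9; c'Δl = 17.68; W sinα = -2.9
Slice 2: Δl = 2.2/cos4.1° = 2.206 m; N'_2 = 132·cos4.1° = 131.7; c'Δl = 18.53; W sinα = 9.4
Slice 3: Δl = 2.5/cos12.8° = 2.564 m; N'_3 = 240·cos12.8° = 234.0; c'Δl = 21.54; W sinα = 53.2
Slice 4: Δl = 3.1/cos23.7° = 3.386 m; N'_4 = 294·cos23.7° = 269.2; c'Δl = 28.44; W sinα = 118.2
Slice 5: Δl = 2.0/cos34.4° = 2.424 m; N'_5 = 137·cos34.4° = 113.0; c'Δl = 20.36; W sinα = 77.4
Slice 6: Δl = 2.8/cos46.0° = 4.031 m; N'_6 = 87·cos46.0° = 60.4; c'Δl = 33.86; W sinα = 62.6
Σc'Δl = 140.4 kN/m; ΣN' = 852.3 kN/m; ΣW sinα = 317.8 kN/m
Resisting = 140.4 + 852.3·tan29.9° = 140.4 + 490.1 = 630.5 kN/m
FS = 630.5 / 317.8 = 1.984

FS = 1.98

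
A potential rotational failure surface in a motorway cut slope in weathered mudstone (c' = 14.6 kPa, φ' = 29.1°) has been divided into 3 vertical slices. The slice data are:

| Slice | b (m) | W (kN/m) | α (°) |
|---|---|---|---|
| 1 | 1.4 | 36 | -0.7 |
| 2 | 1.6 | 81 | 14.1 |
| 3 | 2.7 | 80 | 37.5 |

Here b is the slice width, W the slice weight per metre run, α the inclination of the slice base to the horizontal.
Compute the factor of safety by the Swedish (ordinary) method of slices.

FS = 2.84

Ordinary method of slices: FS = Σ[c'·Δl_i + (W_i cosα_i)·tanφ'] / Σ W_i sinα_i, with Δl_i = b_i / cosα_i.
Slice 1: Δl = 1.4/cos(-0.7°) = 1.400 m; N'_1 = 36·cos(-0.7°) = 36.0; c'Δl = 20.44; W sinα = -0.4
Slice 2: Δl = 1.6/cos14.1° = 1.650 m; N'_2 = 81·cos14.1° = 78.6; c'Δl = 24.09; W sinα = 19.7
Slice 3: Δl = 2.7/cos37.5° = 3.403 m; N'_3 = 80·cos37.5° = 63.5; c'Δl = 49.69; W sinα = 48.7
Σc'Δl = 94.2 kN/m; ΣN' = 178.0 kN/m; ΣW sinα = 68.0 kN/m
Resisting = 94.2 + 178.0·tan29.1° = 94.2 + 99.1 = 193.3 kN/m
FS = 193.3 / 68.0 = 2.843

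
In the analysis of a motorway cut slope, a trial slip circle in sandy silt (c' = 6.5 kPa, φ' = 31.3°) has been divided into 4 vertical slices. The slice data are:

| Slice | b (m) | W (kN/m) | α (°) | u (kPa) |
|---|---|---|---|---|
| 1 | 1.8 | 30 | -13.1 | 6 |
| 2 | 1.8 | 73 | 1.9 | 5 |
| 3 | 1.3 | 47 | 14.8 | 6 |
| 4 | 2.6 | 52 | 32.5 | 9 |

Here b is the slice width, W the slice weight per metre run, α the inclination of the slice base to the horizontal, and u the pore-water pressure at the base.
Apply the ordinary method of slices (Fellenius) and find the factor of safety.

Ordinary method of slices: FS = Σ[c'·Δl_i + (W_i cosα_i − u_i·Δl_i)·tanφ'] / Σ W_i sinα_i, with Δl_i = b_i / cosα_i.
Slice 1: Δl = 1.8/cos(-13.1°) = 1.848 m; N'_1 = 30·cos(-13.1°) − 6·1.848 = 18.1; c'Δl = 12.01; W sinα = -6.8
Slice 2: Δl = 1.8/cos1.9° = 1.801 m; N'_2 = 73·cos1.9° − 5·1.801 = 64.0; c'Δl = 11.71; W sinα = 2.4
Slice 3: Δl = 1.3/cos14.8° = 1.345 m; N'_3 = 47·cos14.8° − 6·1.345 = 37.4; c'Δl = 8.74; W sinα = 12.0
Slice 4: Δl = 2.6/cos32.5° = 3.083 m; N'_4 = 52·cos32.5° − 9·3.083 = 16.1; c'Δl = 20.04; W sinα = 27.9
Σc'Δl = 52.5 kN/m; ΣN' = 135.6 kN/m; ΣW sinα = 35.6 kN/m
Resisting = 52.5 + 135.6·tan31.3° = 52.5 + 82.4 = 134.9 kN/m
FS = 134.9 / 35.6 = 3.794

FS = 3.79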